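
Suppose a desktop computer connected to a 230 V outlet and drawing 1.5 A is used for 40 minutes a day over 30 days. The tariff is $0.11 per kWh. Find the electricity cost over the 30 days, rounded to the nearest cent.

$0.76

Power = 1.5 A × 230 V = 345 W = 0.345 kW
Runtime = 40 min × 30 = 1200 min = 20 h
Energy = 0.345 kW × 20 h = 6.9 kWh
Cost = 6.9 kWh × $0.11/kWh = $0.76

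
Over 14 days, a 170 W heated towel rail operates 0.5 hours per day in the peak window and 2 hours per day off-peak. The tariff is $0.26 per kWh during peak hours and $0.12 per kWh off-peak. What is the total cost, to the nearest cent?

$0.88

Peak energy = 0.17 kW × 0.5 h × 14 = 1.19 kWh
Off-peak energy = 0.17 kW × 2 h × 14 = 4.76 kWh
Cost = 1.19 × $0.26 + 4.76 × $0.12 = $0.3094 + $0.5712 = $0.88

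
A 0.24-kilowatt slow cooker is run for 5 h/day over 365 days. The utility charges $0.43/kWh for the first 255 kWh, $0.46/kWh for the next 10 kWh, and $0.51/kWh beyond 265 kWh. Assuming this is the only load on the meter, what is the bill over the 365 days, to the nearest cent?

$202.48

Runtime = 5 h/day × 365 days = 1825 h
Energy = 0.24 kW × 1825 h = 438 kWh
Tier 1 (0–255 kWh): 255 × $0.43 = $109.65
Tier 2 (255–265 kWh): 10 × $0.46 = $4.6
Above 265 kWh: 173 × $0.51 = $88.23
Bill = $202.48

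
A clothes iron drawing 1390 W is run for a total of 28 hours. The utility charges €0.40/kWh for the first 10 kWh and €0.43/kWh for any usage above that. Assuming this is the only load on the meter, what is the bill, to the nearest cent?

€16.44

Energy = 1.39 kW × 28 h = 38.92 kWh
Tier 1 (0–10 kWh): 10 × €0.40 = €4
Above 10 kWh: 28.92 × €0.43 = €12.4356
Bill = €16.44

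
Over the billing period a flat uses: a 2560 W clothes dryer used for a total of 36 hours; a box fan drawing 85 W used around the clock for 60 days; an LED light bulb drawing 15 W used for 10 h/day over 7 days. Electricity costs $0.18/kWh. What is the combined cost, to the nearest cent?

clothes dryer: 2.56 kW × 36 h = 92.16 kWh
box fan: Runtime = 24 h × 60 = 1440 h
box fan: 0.085 kW × 1440 h = 122.4 kWh
LED light bulb: Runtime = 10 h/day × 7 days = 70 h
LED light bulb: 0.015 kW × 70 h = 1.05 kWh
Total energy = 215.61 kWh
Cost = 215.61 × $0.18 = $38.81

$38.81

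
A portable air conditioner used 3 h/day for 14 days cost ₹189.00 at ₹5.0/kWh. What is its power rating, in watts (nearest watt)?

Energy = ₹189.00 ÷ ₹5.0/kWh = 37.8 kWh
Runtime = 3 h/day × 14 days = 42 h
Power = 37.8 kWh ÷ 42 h = 0.9 kW = 900 W

900 W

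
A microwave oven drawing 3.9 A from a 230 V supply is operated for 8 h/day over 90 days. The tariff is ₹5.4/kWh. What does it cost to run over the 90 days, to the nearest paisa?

Power = 3.9 A × 230 V = 897 W = 0.897 kW
Runtime = 8 h/day × 90 days = 720 h
Energy = 0.897 kW × 720 h = 645.84 kWh
Cost = 645.84 kWh × ₹5.4/kWh = ₹3487.54

₹3487.54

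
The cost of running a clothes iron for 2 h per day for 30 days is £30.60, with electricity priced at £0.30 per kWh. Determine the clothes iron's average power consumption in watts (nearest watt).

1700 W

Energy = £30.60 ÷ £0.30/kWh = 102 kWh
Runtime = 2 h/day × 30 days = 60 h
Power = 102 kWh ÷ 60 h = 1.7 kW = 1700 W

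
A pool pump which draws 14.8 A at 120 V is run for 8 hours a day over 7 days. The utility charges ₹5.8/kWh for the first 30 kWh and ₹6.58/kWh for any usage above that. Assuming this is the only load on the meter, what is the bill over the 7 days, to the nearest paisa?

₹631.02

Power = 14.8 A × 120 V = 1776 W = 1.776 kW
Runtime = 8 h/day × 7 days = 56 h
Energy = 1.776 kW × 56 h = 99.456 kWh
Tier 1 (0–30 kWh): 30 × ₹5.8 = ₹174
Above 30 kWh: 69.456 × ₹6.58 = ₹457.02048
Bill = ₹631.02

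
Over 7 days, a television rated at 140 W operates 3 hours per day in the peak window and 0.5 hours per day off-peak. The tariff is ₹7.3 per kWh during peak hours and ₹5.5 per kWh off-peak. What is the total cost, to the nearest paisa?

₹24.16

Peak energy = 0.14 kW × 3 h × 7 = 2.94 kWh
Off-peak energy = 0.14 kW × 0.5 h × 7 = 0.49 kWh
Cost = 2.94 × ₹7.3 + 0.49 × ₹5.5 = ₹21.462 + ₹2.695 = ₹24.16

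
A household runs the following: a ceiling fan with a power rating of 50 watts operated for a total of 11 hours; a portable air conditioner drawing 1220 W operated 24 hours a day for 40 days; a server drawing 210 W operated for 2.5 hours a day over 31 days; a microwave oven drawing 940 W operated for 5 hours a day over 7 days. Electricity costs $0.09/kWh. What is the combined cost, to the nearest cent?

ceiling fan: 0.05 kW × 11 h = 0.55 kWh
portable air conditioner: Runtime = 24 h × 40 = 960 h
portable air conditioner: 1.22 kW × 960 h = 1171.2 kWh
server: Runtime = 2.5 h/day × 31 days = 77.5 h
server: 0.21 kW × 77.5 h = 16.275 kWh
microwave oven: Runtime = 5 h/day × 7 days = 35 h
microwave oven: 0.94 kW × 35 h = 32.9 kWh
Total energy = 1220.925 kWh
Cost = 1220.925 × $0.09 = $109.88

$109.88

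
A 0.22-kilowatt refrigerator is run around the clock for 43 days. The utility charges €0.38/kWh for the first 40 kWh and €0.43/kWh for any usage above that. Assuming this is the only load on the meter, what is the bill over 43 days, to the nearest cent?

Runtime = 24 h × 43 = 1032 h
Energy = 0.22 kW × 1032 h = 227.04 kWh
Tier 1 (0–40 kWh): 40 × €0.38 = €15.2
Above 40 kWh: 187.04 × €0.43 = €80.4272
Bill = €95.63

€95.63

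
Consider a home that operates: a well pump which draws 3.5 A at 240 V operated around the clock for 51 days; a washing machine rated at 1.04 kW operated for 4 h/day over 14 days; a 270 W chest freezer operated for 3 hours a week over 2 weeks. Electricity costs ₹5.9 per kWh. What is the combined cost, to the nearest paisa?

well pump: Power = 3.5 A × 240 V = 840 W = 0.84 kW
well pump: Runtime = 24 h × 51 = 1224 h
well pump: 0.84 kW × 1224 h = 1028.16 kWh
washing machine: Runtime = 4 h/day × 14 days = 56 h
washing machine: 1.04 kW × 56 h = 58.24 kWh
chest freezer: Runtime = 3 h/week × 2 weeks = 6 h
chest freezer: 0.27 kW × 6 h = 1.62 kWh
Total energy = 1088.02 kWh
Cost = 1088.02 × ₹5.9 = ₹6419.32

₹6419.32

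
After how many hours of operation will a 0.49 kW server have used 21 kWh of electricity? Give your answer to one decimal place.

Hours = 21 kWh ÷ 0.49 kW = 42.9 h

42.9 h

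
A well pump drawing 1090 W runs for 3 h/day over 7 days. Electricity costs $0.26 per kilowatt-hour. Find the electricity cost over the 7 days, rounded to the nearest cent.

Runtime = 3 h/day × 7 days = 21 h
Energy = 1.09 kW × 21 h = 22.89 kWh
Cost = 22.89 kWh × $0.26/kWh = $5.95

$5.95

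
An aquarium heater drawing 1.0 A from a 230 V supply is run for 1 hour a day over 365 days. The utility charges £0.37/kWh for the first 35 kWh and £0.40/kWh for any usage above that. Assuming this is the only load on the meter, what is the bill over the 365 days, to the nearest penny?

£32.53

Power = 1.0 A × 230 V = 230 W = 0.23 kW
Runtime = 1 h/day × 365 days = 365 h
Energy = 0.23 kW × 365 h = 83.95 kWh
Tier 1 (0–35 kWh): 35 × £0.37 = £12.95
Above 35 kWh: 48.95 × £0.40 = £19.58
Bill = £32.53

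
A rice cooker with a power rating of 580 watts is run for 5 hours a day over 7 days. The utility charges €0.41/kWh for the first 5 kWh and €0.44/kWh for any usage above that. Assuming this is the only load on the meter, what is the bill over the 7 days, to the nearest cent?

€8.78

Runtime = 5 h/day × 7 days = 35 h
Energy = 0.58 kW × 35 h = 20.3 kWh
Tier 1 (0–5 kWh): 5 × €0.41 = €2.05
Above 5 kWh: 15.3 × €0.44 = €6.732
Bill = €8.78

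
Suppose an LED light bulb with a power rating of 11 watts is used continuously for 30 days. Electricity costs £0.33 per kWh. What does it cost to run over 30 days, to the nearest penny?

Runtime = 24 h × 30 = 720 h
Energy = 0.011 kW × 720 h = 7.92 kWh
Cost = 7.92 kWh × £0.33/kWh = £2.61

£2.61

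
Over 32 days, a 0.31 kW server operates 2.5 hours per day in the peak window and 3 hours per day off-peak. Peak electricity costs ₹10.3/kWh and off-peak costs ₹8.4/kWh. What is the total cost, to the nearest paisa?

Peak energy = 0.31 kW × 2.5 h × 32 = 24.8 kWh
Off-peak energy = 0.31 kW × 3 h × 32 = 29.76 kWh
Cost = 24.8 × ₹10.3 + 29.76 × ₹8.4 = ₹255.44 + ₹249.984 = ₹505.42

₹505.42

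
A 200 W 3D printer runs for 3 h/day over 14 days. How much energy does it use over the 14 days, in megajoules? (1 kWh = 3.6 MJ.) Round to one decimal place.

Runtime = 3 h/day × 14 days = 42 h
Energy = 0.2 kW × 42 h = 8.4 kWh
= 8.4 × 3.6 MJ = 30.2 MJ

30.2 MJ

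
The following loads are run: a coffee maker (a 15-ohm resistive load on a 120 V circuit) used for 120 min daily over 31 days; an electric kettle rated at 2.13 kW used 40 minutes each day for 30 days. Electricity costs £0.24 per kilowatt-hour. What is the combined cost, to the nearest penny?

coffee maker: Power = V²/R = 120²/15 = 960 W = 0.96 kW
coffee maker: Runtime = 120 min × 31 = 3720 min = 62 h
coffee maker: 0.96 kW × 62 h = 59.52 kWh
electric kettle: Runtime = 40 min × 30 = 1200 min = 20 h
electric kettle: 2.13 kW × 20 h = 42.6 kWh
Total energy = 102.12 kWh
Cost = 102.12 × £0.24 = £24.51

£24.51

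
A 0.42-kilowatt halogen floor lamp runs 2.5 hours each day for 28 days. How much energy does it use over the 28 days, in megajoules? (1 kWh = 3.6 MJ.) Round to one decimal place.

Runtime = 2.5 h/day × 28 days = 70 h
Energy = 0.42 kW × 70 h = 29.4 kWh
= 29.4 × 3.6 MJ = 105.8 MJ

105.8 MJ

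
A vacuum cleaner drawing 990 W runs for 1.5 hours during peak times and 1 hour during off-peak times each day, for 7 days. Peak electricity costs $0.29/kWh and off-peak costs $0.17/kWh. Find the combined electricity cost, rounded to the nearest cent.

Peak energy = 0.99 kW × 1.5 h × 7 = 10.395 kWh
Off-peak energy = 0.99 kW × 1 h × 7 = 6.93 kWh
Cost = 10.395 × $0.29 + 6.93 × $0.17 = $3.01455 + $1.1781 = $4.19

$4.19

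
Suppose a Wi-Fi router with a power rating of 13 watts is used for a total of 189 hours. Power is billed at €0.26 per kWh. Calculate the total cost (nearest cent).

€0.64

Energy = 0.013 kW × 189 h = 2.457 kWh
Cost = 2.457 kWh × €0.26/kWh = €0.64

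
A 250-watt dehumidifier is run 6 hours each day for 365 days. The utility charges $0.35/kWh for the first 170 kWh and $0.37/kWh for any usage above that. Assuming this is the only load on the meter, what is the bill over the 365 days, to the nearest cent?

Runtime = 6 h/day × 365 days = 2190 h
Energy = 0.25 kW × 2190 h = 547.5 kWh
Tier 1 (0–170 kWh): 170 × $0.35 = $59.5
Above 170 kWh: 377.5 × $0.37 = $139.675
Bill = $199.18

$199.18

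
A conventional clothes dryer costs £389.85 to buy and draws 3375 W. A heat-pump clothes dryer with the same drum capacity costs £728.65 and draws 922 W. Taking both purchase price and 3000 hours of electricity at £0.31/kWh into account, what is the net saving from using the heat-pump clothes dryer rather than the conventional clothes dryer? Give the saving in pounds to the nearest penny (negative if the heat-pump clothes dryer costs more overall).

conventional clothes dryer: £389.85 + (3375/1000) kW × 3000 h × £0.31 = £389.85 + £3138.75 = £3528.6
heat-pump clothes dryer: £728.65 + (922/1000) kW × 3000 h × £0.31 = £728.65 + £857.46 = £1586.11
Saving = £3528.6 − £1586.11 = £1942.49

£1942.49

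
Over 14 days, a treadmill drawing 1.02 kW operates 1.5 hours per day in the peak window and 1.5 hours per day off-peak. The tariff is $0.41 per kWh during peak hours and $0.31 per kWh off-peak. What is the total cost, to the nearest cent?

$15.42

Peak energy = 1.02 kW × 1.5 h × 14 = 21.42 kWh
Off-peak energy = 1.02 kW × 1.5 h × 14 = 21.42 kWh
Cost = 21.42 × $0.41 + 21.42 × $0.31 = $8.7822 + $6.6402 = $15.42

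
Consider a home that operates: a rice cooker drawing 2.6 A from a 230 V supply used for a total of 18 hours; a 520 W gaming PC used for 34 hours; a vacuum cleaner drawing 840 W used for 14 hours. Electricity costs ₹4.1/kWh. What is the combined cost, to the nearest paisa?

rice cooker: Power = 2.6 A × 230 V = 598 W = 0.598 kW
rice cooker: 0.598 kW × 18 h = 10.764 kWh
gaming PC: 0.52 kW × 34 h = 17.68 kWh
vacuum cleaner: 0.84 kW × 14 h = 11.76 kWh
Total energy = 40.204 kWh
Cost = 40.204 × ₹4.1 = ₹164.84

₹164.84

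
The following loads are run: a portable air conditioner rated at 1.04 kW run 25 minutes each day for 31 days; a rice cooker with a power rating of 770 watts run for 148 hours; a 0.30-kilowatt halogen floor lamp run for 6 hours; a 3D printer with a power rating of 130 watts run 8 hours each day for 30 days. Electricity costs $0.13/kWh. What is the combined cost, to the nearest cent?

$20.85

portable air conditioner: Runtime = 25 min × 31 = 775 min = 12.916666… h
portable air conditioner: 1.04 kW × 12.916666… h = 13.433333… kWh
rice cooker: 0.77 kW × 148 h = 113.96 kWh
halogen floor lamp: 0.3 kW × 6 h = 1.8 kWh
3D printer: Runtime = 8 h/day × 30 days = 240 h
3D printer: 0.13 kW × 240 h = 31.2 kWh
Total energy = 160.393333… kWh
Cost = 160.393333… × $0.13 = $20.85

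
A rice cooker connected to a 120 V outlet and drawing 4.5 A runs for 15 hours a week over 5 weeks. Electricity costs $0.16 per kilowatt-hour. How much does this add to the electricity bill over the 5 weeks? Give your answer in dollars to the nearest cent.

Power = 4.5 A × 120 V = 540 W = 0.54 kW
Runtime = 15 h/week × 5 weeks = 75 h
Energy = 0.54 kW × 75 h = 40.5 kWh
Cost = 40.5 kWh × $0.16/kWh = $6.48

$6.48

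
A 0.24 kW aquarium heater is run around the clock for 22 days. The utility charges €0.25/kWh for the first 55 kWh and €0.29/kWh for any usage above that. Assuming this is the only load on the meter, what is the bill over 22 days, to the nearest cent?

Runtime = 24 h × 22 = 528 h
Energy = 0.24 kW × 528 h = 126.72 kWh
Tier 1 (0–55 kWh): 55 × €0.25 = €13.75
Above 55 kWh: 71.72 × €0.29 = €20.7988
Bill = €34.55

€34.55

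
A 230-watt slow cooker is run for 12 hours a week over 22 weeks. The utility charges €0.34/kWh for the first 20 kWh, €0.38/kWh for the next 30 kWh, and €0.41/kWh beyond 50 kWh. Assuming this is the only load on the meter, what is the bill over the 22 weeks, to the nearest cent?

€22.60

Runtime = 12 h/week × 22 weeks = 264 h
Energy = 0.23 kW × 264 h = 60.72 kWh
Tier 1 (0–20 kWh): 20 × €0.34 = €6.8
Tier 2 (20–50 kWh): 30 × €0.38 = €11.4
Above 50 kWh: 10.72 × €0.41 = €4.3952
Bill = €22.60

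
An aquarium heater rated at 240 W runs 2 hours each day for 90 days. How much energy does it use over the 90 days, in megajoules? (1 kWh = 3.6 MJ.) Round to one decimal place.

Runtime = 2 h/day × 90 days = 180 h
Energy = 0.24 kW × 180 h = 43.2 kWh
= 43.2 × 3.6 MJ = 155.5 MJ

155.5 MJ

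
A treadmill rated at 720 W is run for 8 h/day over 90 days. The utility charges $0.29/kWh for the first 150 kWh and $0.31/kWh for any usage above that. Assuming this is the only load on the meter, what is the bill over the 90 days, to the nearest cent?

$157.70

Runtime = 8 h/day × 90 days = 720 h
Energy = 0.72 kW × 720 h = 518.4 kWh
Tier 1 (0–150 kWh): 150 × $0.29 = $43.5
Above 150 kWh: 368.4 × $0.31 = $114.204
Bill = $157.70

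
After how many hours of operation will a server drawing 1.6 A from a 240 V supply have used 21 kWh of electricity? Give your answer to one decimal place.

Power = 1.6 A × 240 V = 384 W = 0.384 kW
Hours = 21 kWh ÷ 0.384 kW = 54.7 h

54.7 h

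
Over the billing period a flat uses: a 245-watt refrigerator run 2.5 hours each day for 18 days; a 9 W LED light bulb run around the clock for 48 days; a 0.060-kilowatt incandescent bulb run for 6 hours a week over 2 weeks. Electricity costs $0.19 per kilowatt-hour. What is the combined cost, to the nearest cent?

$4.20

refrigerator: Runtime = 2.5 h/day × 18 days = 45 h
refrigerator: 0.245 kW × 45 h = 11.025 kWh
LED light bulb: Runtime = 24 h × 48 = 1152 h
LED light bulb: 0.009 kW × 1152 h = 10.368 kWh
incandescent bulb: Runtime = 6 h/week × 2 weeks = 12 h
incandescent bulb: 0.06 kW × 12 h = 0.72 kWh
Total energy = 22.113 kWh
Cost = 22.113 × $0.19 = $4.20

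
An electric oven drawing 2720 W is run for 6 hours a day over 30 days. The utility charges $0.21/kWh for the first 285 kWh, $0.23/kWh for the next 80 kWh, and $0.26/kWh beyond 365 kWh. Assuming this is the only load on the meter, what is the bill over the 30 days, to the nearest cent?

Runtime = 6 h/day × 30 days = 180 h
Energy = 2.72 kW × 180 h = 489.6 kWh
Tier 1 (0–285 kWh): 285 × $0.21 = $59.85
Tier 2 (285–365 kWh): 80 × $0.23 = $18.4
Above 365 kWh: 124.6 × $0.26 = $32.396
Bill = $110.65

$110.65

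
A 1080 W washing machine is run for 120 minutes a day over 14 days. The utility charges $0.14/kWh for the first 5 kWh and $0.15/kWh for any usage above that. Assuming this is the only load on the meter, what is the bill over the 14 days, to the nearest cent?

Runtime = 120 min × 14 = 1680 min = 28 h
Energy = 1.08 kW × 28 h = 30.24 kWh
Tier 1 (0–5 kWh): 5 × $0.14 = $0.7
Above 5 kWh: 25.24 × $0.15 = $3.786
Bill = $4.49

$4.49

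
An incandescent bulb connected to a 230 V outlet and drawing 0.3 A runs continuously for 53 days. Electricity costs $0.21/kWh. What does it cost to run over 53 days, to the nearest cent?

$18.43

Power = 0.3 A × 230 V = 69 W = 0.069 kW
Runtime = 24 h × 53 = 1272 h
Energy = 0.069 kW × 1272 h = 87.768 kWh
Cost = 87.768 kWh × $0.21/kWh = $18.43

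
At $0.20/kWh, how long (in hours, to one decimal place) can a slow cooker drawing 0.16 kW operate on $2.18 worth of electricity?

Energy available = $2.18 ÷ $0.20/kWh = 10.9 kWh
Hours = 10.9 kWh ÷ 0.16 kW = 68.1 h

68.1 h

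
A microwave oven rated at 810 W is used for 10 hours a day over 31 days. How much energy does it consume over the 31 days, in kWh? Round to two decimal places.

251.10 kWh

Runtime = 10 h/day × 31 days = 310 h
Energy = 0.81 kW × 310 h = 251.1 kWh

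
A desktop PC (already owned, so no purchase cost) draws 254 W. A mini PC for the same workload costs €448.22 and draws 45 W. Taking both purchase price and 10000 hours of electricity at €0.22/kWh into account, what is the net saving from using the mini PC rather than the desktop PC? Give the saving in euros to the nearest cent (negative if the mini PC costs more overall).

€11.58

desktop PC: €0.00 + (254/1000) kW × 10000 h × €0.22 = €0.00 + €558.8 = €558.8
mini PC: €448.22 + (45/1000) kW × 10000 h × €0.22 = €448.22 + €99 = €547.22
Saving = €558.8 − €547.22 = €11.58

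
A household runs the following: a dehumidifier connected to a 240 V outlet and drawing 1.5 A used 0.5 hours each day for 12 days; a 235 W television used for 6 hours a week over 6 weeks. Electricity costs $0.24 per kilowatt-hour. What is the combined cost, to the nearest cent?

$2.55

dehumidifier: Power = 1.5 A × 240 V = 360 W = 0.36 kW
dehumidifier: Runtime = 0.5 h/day × 12 days = 6 h
dehumidifier: 0.36 kW × 6 h = 2.16 kWh
television: Runtime = 6 h/week × 6 weeks = 36 h
television: 0.235 kW × 36 h = 8.46 kWh
Total energy = 10.62 kWh
Cost = 10.62 × $0.24 = $2.55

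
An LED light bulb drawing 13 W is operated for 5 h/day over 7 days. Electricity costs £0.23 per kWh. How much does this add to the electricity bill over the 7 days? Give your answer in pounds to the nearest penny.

Runtime = 5 h/day × 7 days = 35 h
Energy = 0.013 kW × 35 h = 0.455 kWh
Cost = 0.455 kWh × £0.23/kWh = £0.10

£0.10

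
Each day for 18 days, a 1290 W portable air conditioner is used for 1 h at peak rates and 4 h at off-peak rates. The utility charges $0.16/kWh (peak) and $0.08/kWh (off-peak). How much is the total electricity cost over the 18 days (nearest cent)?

Peak energy = 1.29 kW × 1 h × 18 = 23.22 kWh
Off-peak energy = 1.29 kW × 4 h × 18 = 92.88 kWh
Cost = 23.22 × $0.16 + 92.88 × $0.08 = $3.7152 + $7.4304 = $11.15

$11.15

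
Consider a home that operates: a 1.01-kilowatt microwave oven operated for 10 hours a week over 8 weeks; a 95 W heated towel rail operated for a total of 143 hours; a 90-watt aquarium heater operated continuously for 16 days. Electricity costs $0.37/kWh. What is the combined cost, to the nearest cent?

$47.71

microwave oven: Runtime = 10 h/week × 8 weeks = 80 h
microwave oven: 1.01 kW × 80 h = 80.8 kWh
heated towel rail: 0.095 kW × 143 h = 13.585 kWh
aquarium heater: Runtime = 24 h × 16 = 384 h
aquarium heater: 0.09 kW × 384 h = 34.56 kWh
Total energy = 128.945 kWh
Cost = 128.945 × $0.37 = $47.71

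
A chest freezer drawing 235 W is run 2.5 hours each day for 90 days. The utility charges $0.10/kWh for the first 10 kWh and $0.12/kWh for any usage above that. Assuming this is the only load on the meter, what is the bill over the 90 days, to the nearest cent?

$6.15

Runtime = 2.5 h/day × 90 days = 225 h
Energy = 0.235 kW × 225 h = 52.875 kWh
Tier 1 (0–10 kWh): 10 × $0.10 = $1
Above 10 kWh: 42.875 × $0.12 = $5.145
Bill = $6.15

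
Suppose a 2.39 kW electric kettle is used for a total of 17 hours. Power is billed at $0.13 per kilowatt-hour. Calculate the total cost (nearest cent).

$5.28

Energy = 2.39 kW × 17 h = 40.63 kWh
Cost = 40.63 kWh × $0.13/kWh = $5.28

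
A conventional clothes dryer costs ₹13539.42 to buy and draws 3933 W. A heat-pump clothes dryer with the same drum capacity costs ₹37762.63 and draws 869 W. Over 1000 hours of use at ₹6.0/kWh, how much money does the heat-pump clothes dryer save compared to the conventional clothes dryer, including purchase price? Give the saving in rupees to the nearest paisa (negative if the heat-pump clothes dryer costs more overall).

conventional clothes dryer: ₹13539.42 + (3933/1000) kW × 1000 h × ₹6.0 = ₹13539.42 + ₹23598 = ₹37137.42
heat-pump clothes dryer: ₹37762.63 + (869/1000) kW × 1000 h × ₹6.0 = ₹37762.63 + ₹5214 = ₹42976.63
Saving = ₹37137.42 − ₹42976.63 = −₹5839.21

-₹5839.21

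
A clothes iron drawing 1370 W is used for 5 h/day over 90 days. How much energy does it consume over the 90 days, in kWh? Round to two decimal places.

Runtime = 5 h/day × 90 days = 450 h
Energy = 1.37 kW × 450 h = 616.5 kWh

616.50 kWh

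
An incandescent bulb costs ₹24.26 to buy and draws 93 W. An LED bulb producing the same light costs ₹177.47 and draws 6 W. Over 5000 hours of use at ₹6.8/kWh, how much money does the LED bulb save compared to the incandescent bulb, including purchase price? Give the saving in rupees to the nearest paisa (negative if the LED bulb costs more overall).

₹2804.79

incandescent bulb: ₹24.26 + (93/1000) kW × 5000 h × ₹6.8 = ₹24.26 + ₹3162 = ₹3186.26
LED bulb: ₹177.47 + (6/1000) kW × 5000 h × ₹6.8 = ₹177.47 + ₹204 = ₹381.47
Saving = ₹3186.26 − ₹381.47 = ₹2804.79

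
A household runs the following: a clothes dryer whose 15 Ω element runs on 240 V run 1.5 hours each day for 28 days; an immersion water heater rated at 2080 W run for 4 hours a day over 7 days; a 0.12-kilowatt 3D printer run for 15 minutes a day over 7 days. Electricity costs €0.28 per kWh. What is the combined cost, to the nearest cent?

clothes dryer: Power = V²/R = 240²/15 = 3840 W = 3.84 kW
clothes dryer: Runtime = 1.5 h/day × 28 days = 42 h
clothes dryer: 3.84 kW × 42 h = 161.28 kWh
immersion water heater: Runtime = 4 h/day × 7 days = 28 h
immersion water heater: 2.08 kW × 28 h = 58.24 kWh
3D printer: Runtime = 15 min × 7 = 105 min = 1.75 h
3D printer: 0.12 kW × 1.75 h = 0.21 kWh
Total energy = 219.73 kWh
Cost = 219.73 × €0.28 = €61.52

€61.52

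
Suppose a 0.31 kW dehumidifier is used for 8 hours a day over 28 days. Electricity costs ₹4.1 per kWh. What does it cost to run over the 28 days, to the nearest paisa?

₹284.70

Runtime = 8 h/day × 28 days = 224 h
Energy = 0.31 kW × 224 h = 69.44 kWh
Cost = 69.44 kWh × ₹4.1/kWh = ₹284.70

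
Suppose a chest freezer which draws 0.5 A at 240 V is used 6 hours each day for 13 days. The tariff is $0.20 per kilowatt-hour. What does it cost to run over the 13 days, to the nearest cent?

Power = 0.5 A × 240 V = 120 W = 0.12 kW
Runtime = 6 h/day × 13 days = 78 h
Energy = 0.12 kW × 78 h = 9.36 kWh
Cost = 9.36 kWh × $0.20/kWh = $1.87

$1.87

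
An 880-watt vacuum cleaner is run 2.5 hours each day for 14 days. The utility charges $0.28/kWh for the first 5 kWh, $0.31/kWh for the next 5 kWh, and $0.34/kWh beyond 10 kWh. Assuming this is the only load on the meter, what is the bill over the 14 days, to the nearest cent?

$10.02

Runtime = 2.5 h/day × 14 days = 35 h
Energy = 0.88 kW × 35 h = 30.8 kWh
Tier 1 (0–5 kWh): 5 × $0.28 = $1.4
Tier 2 (5–10 kWh): 5 × $0.31 = $1.55
Above 10 kWh: 20.8 × $0.34 = $7.072
Bill = $10.02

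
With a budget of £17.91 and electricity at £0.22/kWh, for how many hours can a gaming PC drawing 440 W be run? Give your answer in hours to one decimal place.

185.0 h

Energy available = £17.91 ÷ £0.22/kWh = 81.4091 kWh
Hours = 81.4091 kWh ÷ 0.44 kW = 185.0 h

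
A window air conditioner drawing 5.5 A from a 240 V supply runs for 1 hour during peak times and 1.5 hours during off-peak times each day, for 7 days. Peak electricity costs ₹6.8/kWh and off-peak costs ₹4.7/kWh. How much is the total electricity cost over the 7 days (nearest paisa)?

Power = 5.5 A × 240 V = 1320 W = 1.32 kW
Peak energy = 1.32 kW × 1 h × 7 = 9.24 kWh
Off-peak energy = 1.32 kW × 1.5 h × 7 = 13.86 kWh
Cost = 9.24 × ₹6.8 + 13.86 × ₹4.7 = ₹62.832 + ₹65.142 = ₹127.97

₹127.97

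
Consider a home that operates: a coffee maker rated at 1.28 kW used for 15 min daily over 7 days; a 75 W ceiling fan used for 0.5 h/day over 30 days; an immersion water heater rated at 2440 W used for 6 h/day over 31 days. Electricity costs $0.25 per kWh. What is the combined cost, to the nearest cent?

$114.30

coffee maker: Runtime = 15 min × 7 = 105 min = 1.75 h
coffee maker: 1.28 kW × 1.75 h = 2.24 kWh
ceiling fan: Runtime = 0.5 h/day × 30 days = 15 h
ceiling fan: 0.075 kW × 15 h = 1.125 kWh
immersion water heater: Runtime = 6 h/day × 31 days = 186 h
immersion water heater: 2.44 kW × 186 h = 453.84 kWh
Total energy = 457.205 kWh
Cost = 457.205 × $0.25 = $114.30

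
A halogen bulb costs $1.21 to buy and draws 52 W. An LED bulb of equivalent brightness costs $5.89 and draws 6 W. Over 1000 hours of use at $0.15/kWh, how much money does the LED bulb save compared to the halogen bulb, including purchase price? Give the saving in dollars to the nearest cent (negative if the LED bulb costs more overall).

halogen bulb: $1.21 + (52/1000) kW × 1000 h × $0.15 = $1.21 + $7.8 = $9.01
LED bulb: $5.89 + (6/1000) kW × 1000 h × $0.15 = $5.89 + $0.9 = $6.79
Saving = $9.01 − $6.79 = $2.22

$2.22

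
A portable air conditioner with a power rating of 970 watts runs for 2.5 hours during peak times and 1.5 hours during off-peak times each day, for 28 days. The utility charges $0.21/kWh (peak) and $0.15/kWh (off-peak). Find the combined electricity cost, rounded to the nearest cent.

$20.37

Peak energy = 0.97 kW × 2.5 h × 28 = 67.9 kWh
Off-peak energy = 0.97 kW × 1.5 h × 28 = 40.74 kWh
Cost = 67.9 × $0.21 + 40.74 × $0.15 = $14.259 + $6.111 = $20.37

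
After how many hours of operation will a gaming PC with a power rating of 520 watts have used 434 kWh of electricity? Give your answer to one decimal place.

834.6 h

Hours = 434 kWh ÷ 0.52 kW = 834.6 h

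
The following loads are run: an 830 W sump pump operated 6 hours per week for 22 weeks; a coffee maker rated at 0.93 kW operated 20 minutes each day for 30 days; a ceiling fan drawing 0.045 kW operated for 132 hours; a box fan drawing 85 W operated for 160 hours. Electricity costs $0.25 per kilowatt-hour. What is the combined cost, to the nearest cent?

$34.60

sump pump: Runtime = 6 h/week × 22 weeks = 132 h
sump pump: 0.83 kW × 132 h = 109.56 kWh
coffee maker: Runtime = 20 min × 30 = 600 min = 10 h
coffee maker: 0.93 kW × 10 h = 9.3 kWh
ceiling fan: 0.045 kW × 132 h = 5.94 kWh
box fan: 0.085 kW × 160 h = 13.6 kWh
Total energy = 138.4 kWh
Cost = 138.4 × $0.25 = $34.60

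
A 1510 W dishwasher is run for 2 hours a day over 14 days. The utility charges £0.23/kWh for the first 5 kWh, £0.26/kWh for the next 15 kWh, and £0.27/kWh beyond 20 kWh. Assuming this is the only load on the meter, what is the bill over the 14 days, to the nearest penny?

Runtime = 2 h/day × 14 days = 28 h
Energy = 1.51 kW × 28 h = 42.28 kWh
Tier 1 (0–5 kWh): 5 × £0.23 = £1.15
Tier 2 (5–20 kWh): 15 × £0.26 = £3.9
Above 20 kWh: 22.28 × £0.27 = £6.0156
Bill = £11.07

£11.07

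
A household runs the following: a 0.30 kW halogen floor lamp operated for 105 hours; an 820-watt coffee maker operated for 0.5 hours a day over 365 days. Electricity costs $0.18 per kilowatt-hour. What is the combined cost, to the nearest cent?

halogen floor lamp: 0.3 kW × 105 h = 31.5 kWh
coffee maker: Runtime = 0.5 h/day × 365 days = 182.5 h
coffee maker: 0.82 kW × 182.5 h = 149.65 kWh
Total energy = 181.15 kWh
Cost = 181.15 × $0.18 = $32.61

$32.61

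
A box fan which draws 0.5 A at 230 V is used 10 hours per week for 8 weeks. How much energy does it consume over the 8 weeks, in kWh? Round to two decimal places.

9.20 kWh

Power = 0.5 A × 230 V = 115 W = 0.115 kW
Runtime = 10 h/week × 8 weeks = 80 h
Energy = 0.115 kW × 80 h = 9.2 kWh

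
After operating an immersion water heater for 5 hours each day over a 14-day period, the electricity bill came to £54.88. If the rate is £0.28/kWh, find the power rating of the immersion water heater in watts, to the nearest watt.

2800 W

Energy = £54.88 ÷ £0.28/kWh = 196 kWh
Runtime = 5 h/day × 14 days = 70 h
Power = 196 kWh ÷ 70 h = 2.8 kW = 2800 W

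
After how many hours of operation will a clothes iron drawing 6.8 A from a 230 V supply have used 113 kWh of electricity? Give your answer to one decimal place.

Power = 6.8 A × 230 V = 1564 W = 1.564 kW
Hours = 113 kWh ÷ 1.564 kW = 72.3 h

72.3 h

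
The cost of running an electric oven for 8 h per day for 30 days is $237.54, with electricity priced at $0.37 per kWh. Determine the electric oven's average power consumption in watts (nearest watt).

Energy = $237.54 ÷ $0.37/kWh = 642 kWh
Runtime = 8 h/day × 30 days = 240 h
Power = 642 kWh ÷ 240 h = 2.675 kW = 2675 W

2675 W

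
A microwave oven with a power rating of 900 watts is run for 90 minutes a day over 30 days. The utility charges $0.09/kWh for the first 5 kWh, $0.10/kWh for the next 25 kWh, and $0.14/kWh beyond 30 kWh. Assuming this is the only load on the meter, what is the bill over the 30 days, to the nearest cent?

Runtime = 90 min × 30 = 2700 min = 45 h
Energy = 0.9 kW × 45 h = 40.5 kWh
Tier 1 (0–5 kWh): 5 × $0.09 = $0.45
Tier 2 (5–30 kWh): 25 × $0.10 = $2.5
Above 30 kWh: 10.5 × $0.14 = $1.47
Bill = $4.42

$4.42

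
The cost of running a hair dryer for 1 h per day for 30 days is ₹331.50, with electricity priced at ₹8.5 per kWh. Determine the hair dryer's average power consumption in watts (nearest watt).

1300 W

Energy = ₹331.50 ÷ ₹8.5/kWh = 39 kWh
Runtime = 1 h/day × 30 days = 30 h
Power = 39 kWh ÷ 30 h = 1.3 kW = 1300 W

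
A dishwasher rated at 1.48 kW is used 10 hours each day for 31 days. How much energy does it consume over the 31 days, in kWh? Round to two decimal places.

458.80 kWh

Runtime = 10 h/day × 31 days = 310 h
Energy = 1.48 kW × 310 h = 458.8 kWh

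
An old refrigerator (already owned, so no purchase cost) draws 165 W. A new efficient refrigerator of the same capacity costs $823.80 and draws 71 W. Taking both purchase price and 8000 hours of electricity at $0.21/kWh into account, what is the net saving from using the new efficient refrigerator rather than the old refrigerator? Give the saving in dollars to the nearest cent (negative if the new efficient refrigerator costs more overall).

-$665.88

old refrigerator: $0.00 + (165/1000) kW × 8000 h × $0.21 = $0.00 + $277.2 = $277.2
new efficient refrigerator: $823.80 + (71/1000) kW × 8000 h × $0.21 = $823.80 + $119.28 = $943.08
Saving = $277.2 − $943.08 = −$665.88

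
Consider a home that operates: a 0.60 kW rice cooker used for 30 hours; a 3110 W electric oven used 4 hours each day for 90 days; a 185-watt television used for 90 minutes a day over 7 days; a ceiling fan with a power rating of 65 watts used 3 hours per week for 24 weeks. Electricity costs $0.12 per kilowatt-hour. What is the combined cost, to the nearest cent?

rice cooker: 0.6 kW × 30 h = 18 kWh
electric oven: Runtime = 4 h/day × 90 days = 360 h
electric oven: 3.11 kW × 360 h = 1119.6 kWh
television: Runtime = 90 min × 7 = 630 min = 10.5 h
television: 0.185 kW × 10.5 h = 1.9425 kWh
ceiling fan: Runtime = 3 h/week × 24 weeks = 72 h
ceiling fan: 0.065 kW × 72 h = 4.68 kWh
Total energy = 1144.2225 kWh
Cost = 1144.2225 × $0.12 = $137.31

$137.31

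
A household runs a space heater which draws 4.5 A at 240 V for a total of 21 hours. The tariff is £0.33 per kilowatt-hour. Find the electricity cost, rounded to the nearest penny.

Power = 4.5 A × 240 V = 1080 W = 1.08 kW
Energy = 1.08 kW × 21 h = 22.68 kWh
Cost = 22.68 kWh × £0.33/kWh = £7.48

£7.48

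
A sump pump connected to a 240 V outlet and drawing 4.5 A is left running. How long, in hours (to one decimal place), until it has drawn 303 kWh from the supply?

Power = 4.5 A × 240 V = 1080 W = 1.08 kW
Hours = 303 kWh ÷ 1.08 kW = 280.6 h

280.6 h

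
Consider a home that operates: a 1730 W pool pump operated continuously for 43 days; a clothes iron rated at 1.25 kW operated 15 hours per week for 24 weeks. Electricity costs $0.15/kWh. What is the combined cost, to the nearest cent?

$335.30

pool pump: Runtime = 24 h × 43 = 1032 h
pool pump: 1.73 kW × 1032 h = 1785.36 kWh
clothes iron: Runtime = 15 h/week × 24 weeks = 360 h
clothes iron: 1.25 kW × 360 h = 450 kWh
Total energy = 2235.36 kWh
Cost = 2235.36 × $0.15 = $335.30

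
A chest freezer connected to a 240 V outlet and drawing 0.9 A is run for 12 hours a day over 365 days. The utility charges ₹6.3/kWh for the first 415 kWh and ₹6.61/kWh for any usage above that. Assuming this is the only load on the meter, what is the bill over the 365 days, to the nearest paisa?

₹6124.94

Power = 0.9 A × 240 V = 216 W = 0.216 kW
Runtime = 12 h/day × 365 days = 4380 h
Energy = 0.216 kW × 4380 h = 946.08 kWh
Tier 1 (0–415 kWh): 415 × ₹6.3 = ₹2614.5
Above 415 kWh: 531.08 × ₹6.61 = ₹3510.4388
Bill = ₹6124.94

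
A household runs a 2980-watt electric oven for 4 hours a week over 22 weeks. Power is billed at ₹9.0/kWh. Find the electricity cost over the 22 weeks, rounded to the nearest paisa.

₹2360.16

Runtime = 4 h/week × 22 weeks = 88 h
Energy = 2.98 kW × 88 h = 262.24 kWh
Cost = 262.24 kWh × ₹9.0/kWh = ₹2360.16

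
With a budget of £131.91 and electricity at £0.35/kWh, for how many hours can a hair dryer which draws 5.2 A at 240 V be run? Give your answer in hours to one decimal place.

302.0 h

Power = 5.2 A × 240 V = 1248 W = 1.248 kW
Energy available = £131.91 ÷ £0.35/kWh = 376.8857 kWh
Hours = 376.8857 kWh ÷ 1.248 kW = 302.0 h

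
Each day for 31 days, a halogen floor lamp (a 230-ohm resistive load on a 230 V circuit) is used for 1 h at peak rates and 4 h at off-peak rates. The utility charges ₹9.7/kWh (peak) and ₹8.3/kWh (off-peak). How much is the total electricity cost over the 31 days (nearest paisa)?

₹305.88

Power = V²/R = 230²/230 = 230 W = 0.23 kW
Peak energy = 0.23 kW × 1 h × 31 = 7.13 kWh
Off-peak energy = 0.23 kW × 4 h × 31 = 28.52 kWh
Cost = 7.13 × ₹9.7 + 28.52 × ₹8.3 = ₹69.161 + ₹236.716 = ₹305.88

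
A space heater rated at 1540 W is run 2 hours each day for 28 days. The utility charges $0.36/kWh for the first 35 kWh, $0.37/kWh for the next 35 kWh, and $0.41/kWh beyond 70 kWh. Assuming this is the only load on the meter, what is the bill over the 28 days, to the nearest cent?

$32.21

Runtime = 2 h/day × 28 days = 56 h
Energy = 1.54 kW × 56 h = 86.24 kWh
Tier 1 (0–35 kWh): 35 × $0.36 = $12.6
Tier 2 (35–70 kWh): 35 × $0.37 = $12.95
Above 70 kWh: 16.24 × $0.41 = $6.6584
Bill = $32.21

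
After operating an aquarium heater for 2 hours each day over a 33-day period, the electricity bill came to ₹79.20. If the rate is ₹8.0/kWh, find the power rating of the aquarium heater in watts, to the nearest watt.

Energy = ₹79.20 ÷ ₹8.0/kWh = 9.9 kWh
Runtime = 2 h/day × 33 days = 66 h
Power = 9.9 kWh ÷ 66 h = 0.15 kW = 150 W

150 W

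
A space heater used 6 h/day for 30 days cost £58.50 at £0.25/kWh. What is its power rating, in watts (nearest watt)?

1300 W

Energy = £58.50 ÷ £0.25/kWh = 234 kWh
Runtime = 6 h/day × 30 days = 180 h
Power = 234 kWh ÷ 180 h = 1.3 kW = 1300 W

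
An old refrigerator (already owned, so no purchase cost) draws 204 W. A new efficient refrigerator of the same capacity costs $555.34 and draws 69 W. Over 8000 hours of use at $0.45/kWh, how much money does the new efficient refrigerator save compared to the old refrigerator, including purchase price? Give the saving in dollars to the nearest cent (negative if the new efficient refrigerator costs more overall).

old refrigerator: $0.00 + (204/1000) kW × 8000 h × $0.45 = $0.00 + $734.4 = $734.4
new efficient refrigerator: $555.34 + (69/1000) kW × 8000 h × $0.45 = $555.34 + $248.4 = $803.74
Saving = $734.4 − $803.74 = −$69.34

-$69.34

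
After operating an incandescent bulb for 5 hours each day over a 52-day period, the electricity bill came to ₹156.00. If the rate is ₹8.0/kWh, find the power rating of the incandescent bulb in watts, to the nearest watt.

Energy = ₹156.00 ÷ ₹8.0/kWh = 19.5 kWh
Runtime = 5 h/day × 52 days = 260 h
Power = 19.5 kWh ÷ 260 h = 0.075 kW = 75 W

75 W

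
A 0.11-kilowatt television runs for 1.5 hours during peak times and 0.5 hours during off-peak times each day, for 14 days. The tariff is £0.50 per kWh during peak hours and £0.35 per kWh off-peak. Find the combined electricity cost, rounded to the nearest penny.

£1.42

Peak energy = 0.11 kW × 1.5 h × 14 = 2.31 kWh
Off-peak energy = 0.11 kW × 0.5 h × 14 = 0.77 kWh
Cost = 2.31 × £0.50 + 0.77 × £0.35 = £1.155 + £0.2695 = £1.42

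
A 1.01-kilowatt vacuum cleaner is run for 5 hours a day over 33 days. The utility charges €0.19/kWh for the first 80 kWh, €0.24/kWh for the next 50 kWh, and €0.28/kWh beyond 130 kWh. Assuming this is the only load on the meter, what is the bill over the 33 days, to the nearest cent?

Runtime = 5 h/day × 33 days = 165 h
Energy = 1.01 kW × 165 h = 166.65 kWh
Tier 1 (0–80 kWh): 80 × €0.19 = €15.2
Tier 2 (80–130 kWh): 50 × €0.24 = €12
Above 130 kWh: 36.65 × €0.28 = €10.262
Bill = €37.46

€37.46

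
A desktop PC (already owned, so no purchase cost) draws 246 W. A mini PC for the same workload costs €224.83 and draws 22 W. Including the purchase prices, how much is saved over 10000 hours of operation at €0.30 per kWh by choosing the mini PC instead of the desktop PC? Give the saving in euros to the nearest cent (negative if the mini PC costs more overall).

desktop PC: €0.00 + (246/1000) kW × 10000 h × €0.30 = €0.00 + €738 = €738
mini PC: €224.83 + (22/1000) kW × 10000 h × €0.30 = €224.83 + €66 = €290.83
Saving = €738 − €290.83 = €447.17

€447.17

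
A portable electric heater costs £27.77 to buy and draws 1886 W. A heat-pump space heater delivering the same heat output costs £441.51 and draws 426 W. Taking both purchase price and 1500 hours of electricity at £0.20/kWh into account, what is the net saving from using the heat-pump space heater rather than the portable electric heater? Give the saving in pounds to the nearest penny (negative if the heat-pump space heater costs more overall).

£24.26

portable electric heater: £27.77 + (1886/1000) kW × 1500 h × £0.20 = £27.77 + £565.8 = £593.57
heat-pump space heater: £441.51 + (426/1000) kW × 1500 h × £0.20 = £441.51 + £127.8 = £569.31
Saving = £593.57 − £569.31 = £24.26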